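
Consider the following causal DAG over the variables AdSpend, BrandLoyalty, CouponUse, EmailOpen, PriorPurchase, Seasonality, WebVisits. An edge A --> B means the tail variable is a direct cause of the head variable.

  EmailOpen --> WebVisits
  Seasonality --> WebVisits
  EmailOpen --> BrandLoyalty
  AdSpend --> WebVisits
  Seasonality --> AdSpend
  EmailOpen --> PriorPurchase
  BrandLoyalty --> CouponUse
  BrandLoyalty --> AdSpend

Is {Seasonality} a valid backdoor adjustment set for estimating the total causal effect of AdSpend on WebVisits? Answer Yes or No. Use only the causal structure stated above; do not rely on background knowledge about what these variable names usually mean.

No

Backdoor paths from AdSpend to WebVisits (paths whose first edge points into AdSpend):
  P1: AdSpend <- Seasonality -> WebVisits
  P2: AdSpend <- BrandLoyalty <- EmailOpen -> WebVisits
Condition 1 (no descendant of AdSpend in the set): holds — descendants of AdSpend are {WebVisits}; none are in {Seasonality}.
Condition 2 (every backdoor path blocked by {Seasonality}):
  P1: blocked at fork node Seasonality ∈ conditioning set.
  P2: open — no interior node is in the conditioning set.
{Seasonality} does not satisfy the backdoor criterion.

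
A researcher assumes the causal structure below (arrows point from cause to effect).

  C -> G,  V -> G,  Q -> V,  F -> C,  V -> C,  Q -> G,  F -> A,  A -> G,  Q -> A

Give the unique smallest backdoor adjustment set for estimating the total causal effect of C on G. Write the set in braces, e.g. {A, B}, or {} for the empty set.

Variables eligible for adjustment (non-descendants of C, excluding C and G): {A, F, Q, V}.
Backdoor paths from C to G:
  P1: C <- F -> A <- Q -> V -> G
  P2: C <- F -> A <- Q -> G
  P3: C <- F -> A -> G
  P4: C <- V <- Q -> A -> G
  P5: C <- V <- Q -> G
  P6: C <- V -> G
The empty set is not sufficient: P3 (C <- F -> A -> G) has no collider blocking it and no conditioned non-collider, so it is open.
Try {F, V}:
  P1: blocked at fork node F ∈ conditioning set.
  P2: blocked at fork node F ∈ conditioning set.
  P3: blocked at fork node F ∈ conditioning set.
  P4: blocked at chain node V ∈ conditioning set.
  P5: blocked at chain node V ∈ conditioning set.
  P6: blocked at fork node V ∈ conditioning set.
{F, V} contains no descendant of C and blocks every backdoor path.
Every element of {F, V} is needed (dropping F leaves P3 open; dropping V leaves P4 open), so no proper subset is valid.
Among all size-2 subsets of the eligible variables, only {F, V} blocks every backdoor path, so it is the unique smallest valid adjustment set.

{F, V}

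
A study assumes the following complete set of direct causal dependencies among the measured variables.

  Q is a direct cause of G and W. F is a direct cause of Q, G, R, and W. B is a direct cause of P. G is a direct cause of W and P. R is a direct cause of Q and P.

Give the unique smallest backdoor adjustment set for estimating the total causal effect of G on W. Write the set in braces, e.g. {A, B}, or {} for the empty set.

{F, Q}

Variables eligible for adjustment (non-descendants of G, excluding G and W): {B, F, Q, R}.
Backdoor paths from G to W:
  P1: G <- F -> R -> Q -> W
  P2: G <- F -> Q -> W
  P3: G <- F -> W
  P4: G <- Q <- F -> W
  P5: G <- Q <- R <- F -> W
  P6: G <- Q -> W
The empty set is not sufficient: P1 (G <- F -> R -> Q -> W) has no collider blocking it and no conditioned non-collider, so it is open.
Try {F, Q}:
  P1: blocked at fork node F ∈ conditioning set.
  P2: blocked at fork node F ∈ conditioning set.
  P3: blocked at fork node F ∈ conditioning set.
  P4: blocked at chain node Q ∈ conditioning set.
  P5: blocked at chain node Q ∈ conditioning set.
  P6: blocked at fork node Q ∈ conditioning set.
{F, Q} contains no descendant of G and blocks every backdoor path.
Every element of {F, Q} is needed (dropping F leaves P3 open; dropping Q leaves P6 open), so no proper subset is valid.
Among all size-2 subsets of the eligible variables, only {F, Q} blocks every backdoor path, so it is the unique smallest valid adjustment set.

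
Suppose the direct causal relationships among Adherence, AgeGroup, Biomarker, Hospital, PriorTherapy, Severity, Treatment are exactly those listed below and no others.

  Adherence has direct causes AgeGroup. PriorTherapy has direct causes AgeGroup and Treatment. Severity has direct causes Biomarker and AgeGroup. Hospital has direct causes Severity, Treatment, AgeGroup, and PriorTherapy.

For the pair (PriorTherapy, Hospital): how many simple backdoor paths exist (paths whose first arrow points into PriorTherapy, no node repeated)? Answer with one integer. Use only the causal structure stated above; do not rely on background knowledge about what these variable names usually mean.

3

A backdoor path from PriorTherapy to Hospital is any simple undirected path whose first edge points into PriorTherapy (i.e. leaves PriorTherapy via a parent).
Parents of PriorTherapy: {AgeGroup, Treatment}.
Enumerating:
  P1: PriorTherapy <- AgeGroup -> Severity -> Hospital
  P2: PriorTherapy <- AgeGroup -> Hospital
  P3: PriorTherapy <- Treatment -> Hospital
That exhausts the simple backdoor paths. Count: 3.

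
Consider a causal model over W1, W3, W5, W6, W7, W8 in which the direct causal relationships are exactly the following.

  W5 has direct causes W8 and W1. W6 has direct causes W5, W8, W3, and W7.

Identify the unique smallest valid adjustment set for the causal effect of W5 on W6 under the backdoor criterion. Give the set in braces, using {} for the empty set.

Variables eligible for adjustment (non-descendants of W5, excluding W5 and W6): {W1, W3, W7, W8}.
Backdoor paths from W5 to W6:
  P1: W5 <- W8 -> W6
The empty set is not sufficient: P1 (W5 <- W8 -> W6) has no collider blocking it and no conditioned non-collider, so it is open.
Try {W8}:
  P1: blocked at fork node W8 ∈ conditioning set.
{W8} contains no descendant of W5 and blocks every backdoor path.
No other singleton works — e.g. {W1} leaves P1 open — so {W8} is the unique smallest valid adjustment set.

{W8}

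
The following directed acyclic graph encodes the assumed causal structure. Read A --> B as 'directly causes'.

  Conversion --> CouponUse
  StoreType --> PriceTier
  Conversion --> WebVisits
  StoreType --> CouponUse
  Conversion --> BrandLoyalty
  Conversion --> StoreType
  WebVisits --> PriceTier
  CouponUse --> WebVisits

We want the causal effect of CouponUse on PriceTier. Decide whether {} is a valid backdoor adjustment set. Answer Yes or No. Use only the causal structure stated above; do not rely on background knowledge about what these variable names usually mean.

No

Backdoor paths from CouponUse to PriceTier (paths whose first edge points into CouponUse):
  P1: CouponUse <- Conversion -> StoreType -> PriceTier
  P2: CouponUse <- Conversion -> WebVisits -> PriceTier
  P3: CouponUse <- StoreType <- Conversion -> WebVisits -> PriceTier
  P4: CouponUse <- StoreType -> PriceTier
Condition 1 (no descendant of CouponUse in the set): holds — descendants of CouponUse are {PriceTier, WebVisits}; none are in {}.
Condition 2 (every backdoor path blocked by {}):
  P1: open — no interior node is in the conditioning set.
  P2: open — no interior node is in the conditioning set.
  P3: open — no interior node is in the conditioning set.
  P4: open — no interior node is in the conditioning set.
{} does not satisfy the backdoor criterion.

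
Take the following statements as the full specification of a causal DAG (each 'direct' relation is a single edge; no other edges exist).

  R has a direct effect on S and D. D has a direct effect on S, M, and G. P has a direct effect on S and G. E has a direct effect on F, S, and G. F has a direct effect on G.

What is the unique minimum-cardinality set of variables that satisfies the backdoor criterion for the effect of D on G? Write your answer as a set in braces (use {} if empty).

Variables eligible for adjustment (non-descendants of D, excluding D and G): {E, F, P, R}.
Backdoor paths from D to G:
  P1: D <- R -> S <- E -> F -> G
  P2: D <- R -> S <- E -> G
  P3: D <- R -> S <- P -> G
Each backdoor path contains an unconditioned collider, so every path is already blocked with the empty conditioning set:
  P1: blocked at collider S (neither it nor any descendant is in the conditioning set).
  P2: blocked at collider S (neither it nor any descendant is in the conditioning set).
  P3: blocked at collider S (neither it nor any descendant is in the conditioning set).
The empty set is therefore the unique smallest valid set.

{}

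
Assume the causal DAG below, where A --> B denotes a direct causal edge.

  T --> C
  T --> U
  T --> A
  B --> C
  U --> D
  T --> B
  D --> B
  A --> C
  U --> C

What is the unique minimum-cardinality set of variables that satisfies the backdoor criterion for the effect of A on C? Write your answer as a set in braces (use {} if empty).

{T}

Variables eligible for adjustment (non-descendants of A, excluding A and C): {B, D, T, U}.
Backdoor paths from A to C:
  P1: A <- T -> U -> D -> B -> C
  P2: A <- T -> U -> C
  P3: A <- T -> B <- D <- U -> C
  P4: A <- T -> B -> C
  P5: A <- T -> C
The empty set is not sufficient: P1 (A <- T -> U -> D -> B -> C) has no collider blocking it and no conditioned non-collider, so it is open.
Try {T}:
  P1: blocked at fork node T ∈ conditioning set.
  P2: blocked at fork node T ∈ conditioning set.
  P3: blocked at fork node T ∈ conditioning set.
  P4: blocked at fork node T ∈ conditioning set.
  P5: blocked at fork node T ∈ conditioning set.
{T} contains no descendant of A and blocks every backdoor path.
No other singleton works — e.g. {U} leaves P4 open — so {T} is the unique smallest valid adjustment set.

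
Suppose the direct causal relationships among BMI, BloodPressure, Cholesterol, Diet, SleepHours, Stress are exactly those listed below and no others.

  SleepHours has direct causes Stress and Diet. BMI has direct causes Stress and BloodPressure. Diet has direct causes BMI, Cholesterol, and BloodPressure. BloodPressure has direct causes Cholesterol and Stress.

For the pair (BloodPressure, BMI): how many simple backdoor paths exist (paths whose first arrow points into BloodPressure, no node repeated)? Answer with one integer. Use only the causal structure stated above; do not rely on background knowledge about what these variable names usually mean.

A backdoor path from BloodPressure to BMI is any simple undirected path whose first edge points into BloodPressure (i.e. leaves BloodPressure via a parent).
Parents of BloodPressure: {Cholesterol, Stress}.
Enumerating:
  P1: BloodPressure <- Stress -> BMI
  P2: BloodPressure <- Stress -> SleepHours <- Diet <- BMI
  P3: BloodPressure <- Cholesterol -> Diet <- BMI
  P4: BloodPressure <- Cholesterol -> Diet -> SleepHours <- Stress -> BMI
That exhausts the simple backdoor paths. Count: 4.

4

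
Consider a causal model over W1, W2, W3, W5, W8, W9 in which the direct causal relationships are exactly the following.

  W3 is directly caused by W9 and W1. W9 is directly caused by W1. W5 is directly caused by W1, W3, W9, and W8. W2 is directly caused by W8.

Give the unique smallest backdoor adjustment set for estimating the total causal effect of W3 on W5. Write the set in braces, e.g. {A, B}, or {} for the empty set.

Variables eligible for adjustment (non-descendants of W3, excluding W3 and W5): {W1, W2, W8, W9}.
Backdoor paths from W3 to W5:
  P1: W3 <- W1 -> W9 -> W5
  P2: W3 <- W1 -> W5
  P3: W3 <- W9 <- W1 -> W5
  P4: W3 <- W9 -> W5
The empty set is not sufficient: P1 (W3 <- W1 -> W9 -> W5) has no collider blocking it and no conditioned non-collider, so it is open.
Try {W1, W9}:
  P1: blocked at fork node W1 ∈ conditioning set.
  P2: blocked at fork node W1 ∈ conditioning set.
  P3: blocked at chain node W9 ∈ conditioning set.
  P4: blocked at fork node W9 ∈ conditioning set.
{W1, W9} contains no descendant of W3 and blocks every backdoor path.
Every element of {W1, W9} is needed (dropping W1 leaves P2 open; dropping W9 leaves P4 open), so no proper subset is valid.
Among all size-2 subsets of the eligible variables, only {W1, W9} blocks every backdoor path, so it is the unique smallest valid adjustment set.

{W1, W9}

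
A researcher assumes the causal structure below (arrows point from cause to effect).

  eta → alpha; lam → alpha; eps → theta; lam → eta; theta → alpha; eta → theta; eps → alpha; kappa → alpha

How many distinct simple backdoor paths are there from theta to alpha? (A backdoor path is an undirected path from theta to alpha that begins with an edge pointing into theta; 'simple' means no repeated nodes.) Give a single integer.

3

A backdoor path from theta to alpha is any simple undirected path whose first edge points into theta (i.e. leaves theta via a parent).
Parents of theta: {eps, eta}.
Enumerating:
  P1: theta <- eta <- lam -> alpha
  P2: theta <- eta -> alpha
  P3: theta <- eps -> alpha
That exhausts the simple backdoor paths. Count: 3.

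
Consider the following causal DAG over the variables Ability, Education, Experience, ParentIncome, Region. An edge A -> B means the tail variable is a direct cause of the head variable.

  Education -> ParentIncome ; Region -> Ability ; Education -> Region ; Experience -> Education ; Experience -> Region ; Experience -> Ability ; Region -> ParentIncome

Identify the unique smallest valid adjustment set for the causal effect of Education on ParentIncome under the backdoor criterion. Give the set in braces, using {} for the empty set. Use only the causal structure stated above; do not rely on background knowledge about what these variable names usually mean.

Variables eligible for adjustment (non-descendants of Education, excluding Education and ParentIncome): {Experience}.
Backdoor paths from Education to ParentIncome:
  P1: Education <- Experience -> Region -> ParentIncome
  P2: Education <- Experience -> Ability <- Region -> ParentIncome
The empty set is not sufficient: P1 (Education <- Experience -> Region -> ParentIncome) has no collider blocking it and no conditioned non-collider, so it is open.
Try {Experience}:
  P1: blocked at fork node Experience ∈ conditioning set.
  P2: blocked at fork node Experience ∈ conditioning set.
{Experience} contains no descendant of Education and blocks every backdoor path.
{Experience} is the unique smallest valid adjustment set.

{Experience}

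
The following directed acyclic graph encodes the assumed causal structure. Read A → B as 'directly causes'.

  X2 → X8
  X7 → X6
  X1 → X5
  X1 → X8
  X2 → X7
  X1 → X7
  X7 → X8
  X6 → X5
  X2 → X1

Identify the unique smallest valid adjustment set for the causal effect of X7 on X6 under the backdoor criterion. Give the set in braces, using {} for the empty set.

{}

Variables eligible for adjustment (non-descendants of X7, excluding X7 and X6): {X1, X2}.
Backdoor paths from X7 to X6:
  P1: X7 <- X2 -> X1 -> X5 <- X6
  P2: X7 <- X2 -> X8 <- X1 -> X5 <- X6
  P3: X7 <- X1 -> X5 <- X6
Each backdoor path contains an unconditioned collider, so every path is already blocked with the empty conditioning set:
  P1: blocked at collider X5 (neither it nor any descendant is in the conditioning set).
  P2: blocked at collider X8 (neither it nor any descendant is in the conditioning set).
  P3: blocked at collider X5 (neither it nor any descendant is in the conditioning set).
The empty set is therefore the unique smallest valid set.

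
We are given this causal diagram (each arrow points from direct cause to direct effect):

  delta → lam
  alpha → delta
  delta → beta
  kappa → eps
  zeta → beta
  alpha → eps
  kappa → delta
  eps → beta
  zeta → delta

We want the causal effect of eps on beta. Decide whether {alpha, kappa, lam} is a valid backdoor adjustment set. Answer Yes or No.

Backdoor paths from eps to beta (paths whose first edge points into eps):
  P1: eps <- kappa -> delta <- zeta -> beta
  P2: eps <- kappa -> delta -> beta
  P3: eps <- alpha -> delta <- zeta -> beta
  P4: eps <- alpha -> delta -> beta
Condition 1 (no descendant of eps in the set): holds — descendants of eps are {beta}; none are in {alpha, kappa, lam}.
Condition 2 (every backdoor path blocked by {alpha, kappa, lam}):
  P1: blocked at fork node kappa ∈ conditioning set.
  P2: blocked at fork node kappa ∈ conditioning set.
  P3: blocked at fork node alpha ∈ conditioning set.
  P4: blocked at fork node alpha ∈ conditioning set.
{alpha, kappa, lam} satisfies the backdoor criterion.

Yes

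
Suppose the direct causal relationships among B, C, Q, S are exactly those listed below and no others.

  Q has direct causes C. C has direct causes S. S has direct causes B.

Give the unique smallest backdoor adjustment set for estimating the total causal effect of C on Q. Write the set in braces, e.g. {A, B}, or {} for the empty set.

Variables eligible for adjustment (non-descendants of C, excluding C and Q): {B, S}.
Backdoor paths from C to Q:
  (none)
With no backdoor paths the empty set already satisfies the criterion, and it is trivially minimal.

{}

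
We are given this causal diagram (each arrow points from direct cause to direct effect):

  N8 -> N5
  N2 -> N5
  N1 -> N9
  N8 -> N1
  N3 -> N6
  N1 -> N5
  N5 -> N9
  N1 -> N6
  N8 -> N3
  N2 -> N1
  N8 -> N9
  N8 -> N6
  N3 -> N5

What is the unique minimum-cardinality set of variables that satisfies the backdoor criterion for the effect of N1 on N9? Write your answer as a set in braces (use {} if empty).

{N2, N8}

Variables eligible for adjustment (non-descendants of N1, excluding N1 and N9): {N2, N3, N8}.
Backdoor paths from N1 to N9:
  P1: N1 <- N8 -> N3 -> N5 -> N9
  P2: N1 <- N8 -> N5 -> N9
  P3: N1 <- N8 -> N6 <- N3 -> N5 -> N9
  P4: N1 <- N8 -> N9
  P5: N1 <- N2 -> N5 <- N8 -> N9
  P6: N1 <- N2 -> N5 <- N3 <- N8 -> N9
  P7: N1 <- N2 -> N5 <- N3 -> N6 <- N8 -> N9
  P8: N1 <- N2 -> N5 -> N9
The empty set is not sufficient: P1 (N1 <- N8 -> N3 -> N5 -> N9) has no collider blocking it and no conditioned non-collider, so it is open.
Try {N2, N8}:
  P1: blocked at fork node N8 ∈ conditioning set.
  P2: blocked at fork node N8 ∈ conditioning set.
  P3: blocked at fork node N8 ∈ conditioning set.
  P4: blocked at fork node N8 ∈ conditioning set.
  P5: blocked at fork node N2 ∈ conditioning set.
  P6: blocked at fork node N2 ∈ conditioning set.
  P7: blocked at fork node N2 ∈ conditioning set.
  P8: blocked at fork node N2 ∈ conditioning set.
{N2, N8} contains no descendant of N1 and blocks every backdoor path.
Every element of {N2, N8} is needed (dropping N2 leaves P8 open; dropping N8 leaves P1 open), so no proper subset is valid.
Among all size-2 subsets of the eligible variables, only {N2, N8} blocks every backdoor path, so it is the unique smallest valid adjustment set.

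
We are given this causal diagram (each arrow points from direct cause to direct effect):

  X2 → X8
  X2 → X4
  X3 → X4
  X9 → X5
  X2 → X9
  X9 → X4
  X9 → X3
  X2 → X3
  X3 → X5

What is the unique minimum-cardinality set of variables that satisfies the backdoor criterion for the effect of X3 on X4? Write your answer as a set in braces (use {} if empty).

{X2, X9}

Variables eligible for adjustment (non-descendants of X3, excluding X3 and X4): {X2, X8, X9}.
Backdoor paths from X3 to X4:
  P1: X3 <- X2 -> X9 -> X4
  P2: X3 <- X2 -> X4
  P3: X3 <- X9 <- X2 -> X4
  P4: X3 <- X9 -> X4
The empty set is not sufficient: P1 (X3 <- X2 -> X9 -> X4) has no collider blocking it and no conditioned non-collider, so it is open.
Try {X2, X9}:
  P1: blocked at fork node X2 ∈ conditioning set.
  P2: blocked at fork node X2 ∈ conditioning set.
  P3: blocked at chain node X9 ∈ conditioning set.
  P4: blocked at fork node X9 ∈ conditioning set.
{X2, X9} contains no descendant of X3 and blocks every backdoor path.
Every element of {X2, X9} is needed (dropping X2 leaves P2 open; dropping X9 leaves P4 open), so no proper subset is valid.
Among all size-2 subsets of the eligible variables, only {X2, X9} blocks every backdoor path, so it is the unique smallest valid adjustment set.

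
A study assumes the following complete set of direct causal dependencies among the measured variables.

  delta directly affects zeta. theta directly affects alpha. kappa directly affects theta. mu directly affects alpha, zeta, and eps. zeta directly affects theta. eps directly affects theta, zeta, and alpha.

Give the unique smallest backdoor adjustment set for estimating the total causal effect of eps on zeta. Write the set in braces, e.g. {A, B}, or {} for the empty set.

{mu}

Variables eligible for adjustment (non-descendants of eps, excluding eps and zeta): {delta, kappa, mu}.
Backdoor paths from eps to zeta:
  P1: eps <- mu -> zeta
  P2: eps <- mu -> alpha <- theta <- zeta
The empty set is not sufficient: P1 (eps <- mu -> zeta) has no collider blocking it and no conditioned non-collider, so it is open.
Try {mu}:
  P1: blocked at fork node mu ∈ conditioning set.
  P2: blocked at fork node mu ∈ conditioning set.
{mu} contains no descendant of eps and blocks every backdoor path.
No other singleton works — e.g. {kappa} leaves P1 open — so {mu} is the unique smallest valid adjustment set.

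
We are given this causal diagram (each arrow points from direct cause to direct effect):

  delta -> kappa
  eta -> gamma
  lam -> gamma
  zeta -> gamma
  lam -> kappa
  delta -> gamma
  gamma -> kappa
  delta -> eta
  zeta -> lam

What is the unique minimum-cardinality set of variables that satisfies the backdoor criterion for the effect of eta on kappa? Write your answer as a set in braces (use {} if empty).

{delta}

Variables eligible for adjustment (non-descendants of eta, excluding eta and kappa): {delta, lam, zeta}.
Backdoor paths from eta to kappa:
  P1: eta <- delta -> gamma <- zeta -> lam -> kappa
  P2: eta <- delta -> gamma <- lam -> kappa
  P3: eta <- delta -> gamma -> kappa
  P4: eta <- delta -> kappa
The empty set is not sufficient: P3 (eta <- delta -> gamma -> kappa) has no collider blocking it and no conditioned non-collider, so it is open.
Try {delta}:
  P1: blocked at fork node delta ∈ conditioning set.
  P2: blocked at fork node delta ∈ conditioning set.
  P3: blocked at fork node delta ∈ conditioning set.
  P4: blocked at fork node delta ∈ conditioning set.
{delta} contains no descendant of eta and blocks every backdoor path.
No other singleton works — e.g. {zeta} leaves P3 open — so {delta} is the unique smallest valid adjustment set.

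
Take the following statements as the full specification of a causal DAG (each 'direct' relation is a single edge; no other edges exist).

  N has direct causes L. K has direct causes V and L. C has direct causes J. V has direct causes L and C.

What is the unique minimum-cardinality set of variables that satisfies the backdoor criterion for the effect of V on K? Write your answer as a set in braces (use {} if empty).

Variables eligible for adjustment (non-descendants of V, excluding V and K): {C, J, L, N}.
Backdoor paths from V to K:
  P1: V <- L -> K
The empty set is not sufficient: P1 (V <- L -> K) has no collider blocking it and no conditioned non-collider, so it is open.
Try {L}:
  P1: blocked at fork node L ∈ conditioning set.
{L} contains no descendant of V and blocks every backdoor path.
No other singleton works — e.g. {J} leaves P1 open — so {L} is the unique smallest valid adjustment set.

{L}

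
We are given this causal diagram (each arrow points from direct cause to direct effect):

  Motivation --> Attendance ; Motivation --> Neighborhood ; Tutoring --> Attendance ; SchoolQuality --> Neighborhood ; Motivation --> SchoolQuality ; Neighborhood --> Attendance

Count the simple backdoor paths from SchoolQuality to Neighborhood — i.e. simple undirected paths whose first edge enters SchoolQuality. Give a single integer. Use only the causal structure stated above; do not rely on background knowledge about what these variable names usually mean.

2

A backdoor path from SchoolQuality to Neighborhood is any simple undirected path whose first edge points into SchoolQuality (i.e. leaves SchoolQuality via a parent).
Parents of SchoolQuality: {Motivation}.
Enumerating:
  P1: SchoolQuality <- Motivation -> Neighborhood
  P2: SchoolQuality <- Motivation -> Attendance <- Neighborhood
That exhausts the simple backdoor paths. Count: 2.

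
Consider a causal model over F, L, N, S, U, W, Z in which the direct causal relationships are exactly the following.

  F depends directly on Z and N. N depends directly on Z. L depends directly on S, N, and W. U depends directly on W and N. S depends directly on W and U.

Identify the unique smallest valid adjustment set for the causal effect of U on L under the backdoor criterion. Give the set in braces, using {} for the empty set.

Variables eligible for adjustment (non-descendants of U, excluding U and L): {F, N, W, Z}.
Backdoor paths from U to L:
  P1: U <- W -> S -> L
  P2: U <- W -> L
  P3: U <- N -> L
The empty set is not sufficient: P1 (U <- W -> S -> L) has no collider blocking it and no conditioned non-collider, so it is open.
Try {N, W}:
  P1: blocked at fork node W ∈ conditioning set.
  P2: blocked at fork node W ∈ conditioning set.
  P3: blocked at fork node N ∈ conditioning set.
{N, W} contains no descendant of U and blocks every backdoor path.
Every element of {N, W} is needed (dropping N leaves P3 open; dropping W leaves P1 open), so no proper subset is valid.
Among all size-2 subsets of the eligible variables, only {N, W} blocks every backdoor path, so it is the unique smallest valid adjustment set.

{N, W}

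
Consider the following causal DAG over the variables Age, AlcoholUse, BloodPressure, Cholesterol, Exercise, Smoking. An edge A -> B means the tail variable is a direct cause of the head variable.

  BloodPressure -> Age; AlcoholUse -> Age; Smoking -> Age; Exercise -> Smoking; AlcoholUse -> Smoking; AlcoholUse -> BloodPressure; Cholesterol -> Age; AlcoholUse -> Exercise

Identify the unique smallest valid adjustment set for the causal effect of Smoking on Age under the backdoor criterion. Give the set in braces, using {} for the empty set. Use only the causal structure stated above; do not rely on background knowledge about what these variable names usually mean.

{AlcoholUse}

Variables eligible for adjustment (non-descendants of Smoking, excluding Smoking and Age): {AlcoholUse, BloodPressure, Cholesterol, Exercise}.
Backdoor paths from Smoking to Age:
  P1: Smoking <- AlcoholUse -> BloodPressure -> Age
  P2: Smoking <- AlcoholUse -> Age
  P3: Smoking <- Exercise <- AlcoholUse -> BloodPressure -> Age
  P4: Smoking <- Exercise <- AlcoholUse -> Age
The empty set is not sufficient: P1 (Smoking <- AlcoholUse -> BloodPressure -> Age) has no collider blocking it and no conditioned non-collider, so it is open.
Try {AlcoholUse}:
  P1: blocked at fork node AlcoholUse ∈ conditioning set.
  P2: blocked at fork node AlcoholUse ∈ conditioning set.
  P3: blocked at fork node AlcoholUse ∈ conditioning set.
  P4: blocked at fork node AlcoholUse ∈ conditioning set.
{AlcoholUse} contains no descendant of Smoking and blocks every backdoor path.
No other singleton works — e.g. {Exercise} leaves P1 open — so {AlcoholUse} is the unique smallest valid adjustment set.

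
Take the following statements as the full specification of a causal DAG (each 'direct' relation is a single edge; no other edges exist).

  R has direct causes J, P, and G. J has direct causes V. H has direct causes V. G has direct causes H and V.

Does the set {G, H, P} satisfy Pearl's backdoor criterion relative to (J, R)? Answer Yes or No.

Backdoor paths from J to R (paths whose first edge points into J):
  P1: J <- V -> H -> G -> R
  P2: J <- V -> G -> R
Condition 1 (no descendant of J in the set): holds — descendants of J are {R}; none are in {G, H, P}.
Condition 2 (every backdoor path blocked by {G, H, P}):
  P1: blocked at chain node H ∈ conditioning set.
  P2: blocked at chain node G ∈ conditioning set.
{G, H, P} satisfies the backdoor criterion.

Yes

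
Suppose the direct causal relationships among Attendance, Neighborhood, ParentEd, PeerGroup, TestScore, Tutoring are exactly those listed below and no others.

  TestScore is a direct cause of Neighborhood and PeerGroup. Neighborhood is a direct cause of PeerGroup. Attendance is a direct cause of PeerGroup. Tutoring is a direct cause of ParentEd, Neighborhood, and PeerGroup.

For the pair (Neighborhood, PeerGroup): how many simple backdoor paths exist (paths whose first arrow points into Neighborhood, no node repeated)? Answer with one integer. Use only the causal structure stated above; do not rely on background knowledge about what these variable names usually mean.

A backdoor path from Neighborhood to PeerGroup is any simple undirected path whose first edge points into Neighborhood (i.e. leaves Neighborhood via a parent).
Parents of Neighborhood: {TestScore, Tutoring}.
Enumerating:
  P1: Neighborhood <- Tutoring -> PeerGroup
  P2: Neighborhood <- TestScore -> PeerGroup
That exhausts the simple backdoor paths. Count: 2.

2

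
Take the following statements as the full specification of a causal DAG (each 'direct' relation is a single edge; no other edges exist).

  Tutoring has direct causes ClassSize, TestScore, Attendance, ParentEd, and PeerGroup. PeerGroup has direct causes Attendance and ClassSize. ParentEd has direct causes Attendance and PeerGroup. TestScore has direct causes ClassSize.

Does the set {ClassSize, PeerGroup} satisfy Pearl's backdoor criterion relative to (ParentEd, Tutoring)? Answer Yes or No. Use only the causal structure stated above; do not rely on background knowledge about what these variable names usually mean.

No

Backdoor paths from ParentEd to Tutoring (paths whose first edge points into ParentEd):
  P1: ParentEd <- Attendance -> PeerGroup <- ClassSize -> TestScore -> Tutoring
  P2: ParentEd <- Attendance -> PeerGroup <- ClassSize -> Tutoring
  P3: ParentEd <- Attendance -> PeerGroup -> Tutoring
  P4: ParentEd <- Attendance -> Tutoring
  P5: ParentEd <- PeerGroup <- Attendance -> Tutoring
  P6: ParentEd <- PeerGroup <- ClassSize -> TestScore -> Tutoring
  P7: ParentEd <- PeerGroup <- ClassSize -> Tutoring
  P8: ParentEd <- PeerGroup -> Tutoring
Condition 1 (no descendant of ParentEd in the set): holds — descendants of ParentEd are {Tutoring}; none are in {ClassSize, PeerGroup}.
Condition 2 (every backdoor path blocked by {ClassSize, PeerGroup}):
  P1: blocked at fork node ClassSize ∈ conditioning set.
  P2: blocked at fork node ClassSize ∈ conditioning set.
  P3: blocked at chain node PeerGroup ∈ conditioning set.
  P4: open — no interior node is in the conditioning set.
  P5: blocked at chain node PeerGroup ∈ conditioning set.
  P6: blocked at chain node PeerGroup ∈ conditioning set.
  P7: blocked at chain node PeerGroup ∈ conditioning set.
  P8: blocked at fork node PeerGroup ∈ conditioning set.
{ClassSize, PeerGroup} does not satisfy the backdoor criterion.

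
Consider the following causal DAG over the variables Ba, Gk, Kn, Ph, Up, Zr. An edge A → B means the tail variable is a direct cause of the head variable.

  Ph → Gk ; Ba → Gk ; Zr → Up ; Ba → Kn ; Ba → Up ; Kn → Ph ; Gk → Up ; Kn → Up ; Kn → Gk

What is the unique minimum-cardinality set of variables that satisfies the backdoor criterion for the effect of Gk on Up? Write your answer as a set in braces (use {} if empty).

Variables eligible for adjustment (non-descendants of Gk, excluding Gk and Up): {Ba, Kn, Ph, Zr}.
Backdoor paths from Gk to Up:
  P1: Gk <- Ba -> Kn -> Up
  P2: Gk <- Ba -> Up
  P3: Gk <- Kn <- Ba -> Up
  P4: Gk <- Kn -> Up
  P5: Gk <- Ph <- Kn <- Ba -> Up
  P6: Gk <- Ph <- Kn -> Up
The empty set is not sufficient: P1 (Gk <- Ba -> Kn -> Up) has no collider blocking it and no conditioned non-collider, so it is open.
Try {Ba, Kn}:
  P1: blocked at fork node Ba ∈ conditioning set.
  P2: blocked at fork node Ba ∈ conditioning set.
  P3: blocked at chain node Kn ∈ conditioning set.
  P4: blocked at fork node Kn ∈ conditioning set.
  P5: blocked at chain node Kn ∈ conditioning set.
  P6: blocked at fork node Kn ∈ conditioning set.
{Ba, Kn} contains no descendant of Gk and blocks every backdoor path.
Every element of {Ba, Kn} is needed (dropping Ba leaves P2 open; dropping Kn leaves P4 open), so no proper subset is valid.
Among all size-2 subsets of the eligible variables, only {Ba, Kn} blocks every backdoor path, so it is the unique smallest valid adjustment set.

{Ba, Kn}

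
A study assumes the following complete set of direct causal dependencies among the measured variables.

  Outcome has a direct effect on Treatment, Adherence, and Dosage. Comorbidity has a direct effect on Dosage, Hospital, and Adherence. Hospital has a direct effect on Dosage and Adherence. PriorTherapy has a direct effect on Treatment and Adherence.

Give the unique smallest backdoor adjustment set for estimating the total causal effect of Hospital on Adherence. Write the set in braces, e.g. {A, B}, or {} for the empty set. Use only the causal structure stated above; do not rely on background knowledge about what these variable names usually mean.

{Comorbidity}

Variables eligible for adjustment (non-descendants of Hospital, excluding Hospital and Adherence): {Comorbidity, Outcome, PriorTherapy, Treatment}.
Backdoor paths from Hospital to Adherence:
  P1: Hospital <- Comorbidity -> Dosage <- Outcome -> Treatment <- PriorTherapy -> Adherence
  P2: Hospital <- Comorbidity -> Dosage <- Outcome -> Adherence
  P3: Hospital <- Comorbidity -> Adherence
The empty set is not sufficient: P3 (Hospital <- Comorbidity -> Adherence) has no collider blocking it and no conditioned non-collider, so it is open.
Try {Comorbidity}:
  P1: blocked at fork node Comorbidity ∈ conditioning set.
  P2: blocked at fork node Comorbidity ∈ conditioning set.
  P3: blocked at fork node Comorbidity ∈ conditioning set.
{Comorbidity} contains no descendant of Hospital and blocks every backdoor path.
No other singleton works — e.g. {PriorTherapy} leaves P3 open — so {Comorbidity} is the unique smallest valid adjustment set.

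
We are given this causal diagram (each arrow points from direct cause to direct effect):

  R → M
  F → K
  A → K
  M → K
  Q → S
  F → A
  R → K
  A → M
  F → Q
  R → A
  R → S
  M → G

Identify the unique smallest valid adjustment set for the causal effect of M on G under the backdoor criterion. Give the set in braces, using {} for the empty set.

{}

Variables eligible for adjustment (non-descendants of M, excluding M and G): {A, F, Q, R, S}.
Backdoor paths from M to G:
  (none)
With no backdoor paths the empty set already satisfies the criterion, and it is trivially minimal.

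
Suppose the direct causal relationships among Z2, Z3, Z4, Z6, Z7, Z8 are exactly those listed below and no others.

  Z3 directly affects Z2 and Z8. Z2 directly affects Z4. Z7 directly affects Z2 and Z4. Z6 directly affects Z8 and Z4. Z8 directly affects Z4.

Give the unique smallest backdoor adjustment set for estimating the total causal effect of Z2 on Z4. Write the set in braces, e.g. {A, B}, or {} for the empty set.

{Z3, Z7}

Variables eligible for adjustment (non-descendants of Z2, excluding Z2 and Z4): {Z3, Z6, Z7, Z8}.
Backdoor paths from Z2 to Z4:
  P1: Z2 <- Z7 -> Z4
  P2: Z2 <- Z3 -> Z8 <- Z6 -> Z4
  P3: Z2 <- Z3 -> Z8 -> Z4
The empty set is not sufficient: P1 (Z2 <- Z7 -> Z4) has no collider blocking it and no conditioned non-collider, so it is open.
Try {Z3, Z7}:
  P1: blocked at fork node Z7 ∈ conditioning set.
  P2: blocked at fork node Z3 ∈ conditioning set.
  P3: blocked at fork node Z3 ∈ conditioning set.
{Z3, Z7} contains no descendant of Z2 and blocks every backdoor path.
Every element of {Z3, Z7} is needed (dropping Z3 leaves P3 open; dropping Z7 leaves P1 open), so no proper subset is valid.
Among all size-2 subsets of the eligible variables, only {Z3, Z7} blocks every backdoor path, so it is the unique smallest valid adjustment set.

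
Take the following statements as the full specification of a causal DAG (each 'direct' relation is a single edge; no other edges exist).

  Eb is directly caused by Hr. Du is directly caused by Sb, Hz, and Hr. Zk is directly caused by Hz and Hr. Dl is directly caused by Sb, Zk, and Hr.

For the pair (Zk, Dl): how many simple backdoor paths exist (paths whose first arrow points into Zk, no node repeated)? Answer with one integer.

A backdoor path from Zk to Dl is any simple undirected path whose first edge points into Zk (i.e. leaves Zk via a parent).
Parents of Zk: {Hr, Hz}.
Enumerating:
  P1: Zk <- Hz -> Du <- Hr -> Dl
  P2: Zk <- Hz -> Du <- Sb -> Dl
  P3: Zk <- Hr -> Du <- Sb -> Dl
  P4: Zk <- Hr -> Dl
That exhausts the simple backdoor paths. Count: 4.

4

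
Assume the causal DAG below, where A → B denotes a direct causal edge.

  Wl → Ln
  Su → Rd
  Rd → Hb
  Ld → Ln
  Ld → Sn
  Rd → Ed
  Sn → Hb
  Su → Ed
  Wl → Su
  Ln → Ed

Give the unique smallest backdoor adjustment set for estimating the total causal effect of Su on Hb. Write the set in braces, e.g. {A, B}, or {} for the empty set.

{}

Variables eligible for adjustment (non-descendants of Su, excluding Su and Hb): {Ld, Ln, Sn, Wl}.
Backdoor paths from Su to Hb:
  P1: Su <- Wl -> Ln <- Ld -> Sn -> Hb
  P2: Su <- Wl -> Ln -> Ed <- Rd -> Hb
Each backdoor path contains an unconditioned collider, so every path is already blocked with the empty conditioning set:
  P1: blocked at collider Ln (neither it nor any descendant is in the conditioning set).
  P2: blocked at collider Ed (neither it nor any descendant is in the conditioning set).
The empty set is therefore the unique smallest valid set.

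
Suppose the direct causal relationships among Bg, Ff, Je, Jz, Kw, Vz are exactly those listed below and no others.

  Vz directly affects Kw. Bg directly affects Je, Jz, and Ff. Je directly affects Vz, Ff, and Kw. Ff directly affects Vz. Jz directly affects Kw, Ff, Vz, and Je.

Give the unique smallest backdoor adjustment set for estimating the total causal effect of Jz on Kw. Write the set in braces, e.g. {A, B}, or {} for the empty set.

Variables eligible for adjustment (non-descendants of Jz, excluding Jz and Kw): {Bg}.
Backdoor paths from Jz to Kw:
  P1: Jz <- Bg -> Je -> Ff -> Vz -> Kw
  P2: Jz <- Bg -> Je -> Vz -> Kw
  P3: Jz <- Bg -> Je -> Kw
  P4: Jz <- Bg -> Ff <- Je -> Vz -> Kw
  P5: Jz <- Bg -> Ff <- Je -> Kw
  P6: Jz <- Bg -> Ff -> Vz <- Je -> Kw
  P7: Jz <- Bg -> Ff -> Vz -> Kw
The empty set is not sufficient: P1 (Jz <- Bg -> Je -> Ff -> Vz -> Kw) has no collider blocking it and no conditioned non-collider, so it is open.
Try {Bg}:
  P1: blocked at fork node Bg ∈ conditioning set.
  P2: blocked at fork node Bg ∈ conditioning set.
  P3: blocked at fork node Bg ∈ conditioning set.
  P4: blocked at fork node Bg ∈ conditioning set.
  P5: blocked at fork node Bg ∈ conditioning set.
  P6: blocked at fork node Bg ∈ conditioning set.
  P7: blocked at fork node Bg ∈ conditioning set.
{Bg} contains no descendant of Jz and blocks every backdoor path.
{Bg} is the unique smallest valid adjustment set.

{Bg}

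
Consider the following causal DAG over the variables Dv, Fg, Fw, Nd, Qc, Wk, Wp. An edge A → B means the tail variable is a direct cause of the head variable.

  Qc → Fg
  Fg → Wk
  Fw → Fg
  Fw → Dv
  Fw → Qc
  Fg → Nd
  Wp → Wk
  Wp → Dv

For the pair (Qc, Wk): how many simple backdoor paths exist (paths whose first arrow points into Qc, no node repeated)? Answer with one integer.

A backdoor path from Qc to Wk is any simple undirected path whose first edge points into Qc (i.e. leaves Qc via a parent).
Parents of Qc: {Fw}.
Enumerating:
  P1: Qc <- Fw -> Fg -> Wk
  P2: Qc <- Fw -> Dv <- Wp -> Wk
That exhausts the simple backdoor paths. Count: 2.

2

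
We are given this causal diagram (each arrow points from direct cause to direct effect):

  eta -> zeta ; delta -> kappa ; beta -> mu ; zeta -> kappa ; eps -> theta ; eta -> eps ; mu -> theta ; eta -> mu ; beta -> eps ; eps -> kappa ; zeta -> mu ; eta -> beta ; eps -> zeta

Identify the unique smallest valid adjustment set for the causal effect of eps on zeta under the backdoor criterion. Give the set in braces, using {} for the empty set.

Variables eligible for adjustment (non-descendants of eps, excluding eps and zeta): {beta, delta, eta}.
Backdoor paths from eps to zeta:
  P1: eps <- eta -> beta -> mu <- zeta
  P2: eps <- eta -> zeta
  P3: eps <- eta -> mu <- zeta
  P4: eps <- beta <- eta -> zeta
  P5: eps <- beta <- eta -> mu <- zeta
  P6: eps <- beta -> mu <- eta -> zeta
  P7: eps <- beta -> mu <- zeta
The empty set is not sufficient: P2 (eps <- eta -> zeta) has no collider blocking it and no conditioned non-collider, so it is open.
Try {eta}:
  P1: blocked at fork node eta ∈ conditioning set.
  P2: blocked at fork node eta ∈ conditioning set.
  P3: blocked at fork node eta ∈ conditioning set.
  P4: blocked at fork node eta ∈ conditioning set.
  P5: blocked at fork node eta ∈ conditioning set.
  P6: blocked at collider mu (neither it nor any descendant is in the conditioning set).
  P7: blocked at collider mu (neither it nor any descendant is in the conditioning set).
{eta} contains no descendant of eps and blocks every backdoor path.
No other singleton works — e.g. {beta} leaves P2 open — so {eta} is the unique smallest valid adjustment set.

{eta}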